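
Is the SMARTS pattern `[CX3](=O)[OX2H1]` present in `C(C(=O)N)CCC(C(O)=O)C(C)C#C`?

Yes

The pattern [CX3](=O)[OX2H1] describes an sp2 carbon double-bonded to O and single-bonded to an -OH oxygen — a carboxylic acid.
The molecule carries a carboxylic acid group (-C(=O)OH), whose atoms satisfy every constraint of the query, so the pattern matches.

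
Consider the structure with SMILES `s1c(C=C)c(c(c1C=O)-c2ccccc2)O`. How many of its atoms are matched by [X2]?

Check the 16 heavy atoms by environment: 1× s (aromatic, X2) → match; 10× c (aromatic, X3) → no; 1× O (X2) → match; 3× C (X3) → no; 1× O (X1) → no.
Summing the matching environments: 1 + 1 = 2 matching atoms.

2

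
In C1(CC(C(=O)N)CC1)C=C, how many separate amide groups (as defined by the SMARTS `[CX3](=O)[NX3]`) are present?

[CX3](=O)[NX3] is the SMARTS for an amide: a carbonyl carbon bonded to a trivalent nitrogen.
Exactly one fragment in the molecule meets all constraints, giving 1 match.

1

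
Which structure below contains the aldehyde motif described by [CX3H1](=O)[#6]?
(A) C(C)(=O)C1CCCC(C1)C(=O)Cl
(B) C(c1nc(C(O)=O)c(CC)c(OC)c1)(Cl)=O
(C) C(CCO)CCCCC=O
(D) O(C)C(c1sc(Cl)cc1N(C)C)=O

C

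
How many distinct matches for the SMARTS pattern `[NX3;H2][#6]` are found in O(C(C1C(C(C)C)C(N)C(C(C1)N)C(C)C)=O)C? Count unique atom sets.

2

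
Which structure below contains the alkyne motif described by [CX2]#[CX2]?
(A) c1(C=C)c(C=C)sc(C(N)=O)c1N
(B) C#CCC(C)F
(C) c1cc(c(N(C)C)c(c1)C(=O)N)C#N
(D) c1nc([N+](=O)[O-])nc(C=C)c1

[CX2]#[CX2] describes a carbon-carbon triple bond (an alkyne).
(A) has a vinyl group (-CH=CH2) but the C=C is a double bond; both carbons are CX3, not CX2.
(B) contains an ethynyl group (-C#CH), which satisfies every atom and bond constraint.
(C) has a nitrile (-C#N) but the triple bond is C#N, not C#C.
(D) has a vinyl group (-CH=CH2) but the C=C is a double bond; both carbons are CX3, not CX2.
So the answer is (B).

B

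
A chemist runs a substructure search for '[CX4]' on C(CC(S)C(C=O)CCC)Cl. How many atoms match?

7

Check the 11 heavy atoms by environment: 7× C (X4) → match; 1× C (X3) → no; 1× O (X1) → no; 1× S (X2) → no; 1× Cl (X1) → no.
That gives 7 matching atoms.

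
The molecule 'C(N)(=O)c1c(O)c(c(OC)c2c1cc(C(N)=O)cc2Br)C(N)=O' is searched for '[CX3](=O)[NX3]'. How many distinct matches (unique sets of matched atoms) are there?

[CX3](=O)[NX3] is the SMARTS for an amide: a carbonyl carbon bonded to a trivalent nitrogen.
The molecule carries 3 separate instances of a primary amide (-C(=O)NH2) meeting every constraint; each maps to a distinct set of atoms, giving 3 matches.

3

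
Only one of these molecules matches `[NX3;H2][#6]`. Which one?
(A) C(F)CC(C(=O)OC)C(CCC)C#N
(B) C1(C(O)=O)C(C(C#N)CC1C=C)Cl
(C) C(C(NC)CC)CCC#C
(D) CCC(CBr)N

D

[NX3;H2][#6] describes a trivalent nitrogen with two H attached to carbon (a primary amine).
(A) has a nitrile (-C#N) but the nitrogen is NX1 (triple-bonded), not NX3 with two H.
(B) has a nitrile (-C#N) but the nitrogen is NX1 (triple-bonded), not NX3 with two H.
(C) has an N-methylamino group (-NHCH3) but the nitrogen bears two carbons and only one H (H1), not H2.
(D) contains a primary amino group (-NH2), which satisfies every atom and bond constraint.
So the answer is (D).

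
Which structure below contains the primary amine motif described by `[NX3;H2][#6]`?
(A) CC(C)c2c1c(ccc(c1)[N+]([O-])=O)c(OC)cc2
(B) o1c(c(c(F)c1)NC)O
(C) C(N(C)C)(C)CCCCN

C

[NX3;H2][#6] describes a trivalent nitrogen with two H attached to carbon (a primary amine).
(A) has a nitro group (-[N+](=O)[O-]) but the nitrogen is [N+] with no H, not NX3H2.
(B) has an N-methylamino group (-NHCH3) but the nitrogen bears two carbons and only one H (H1), not H2.
(C) contains a primary amino group (-NH2), which satisfies every atom and bond constraint.
So the answer is (C).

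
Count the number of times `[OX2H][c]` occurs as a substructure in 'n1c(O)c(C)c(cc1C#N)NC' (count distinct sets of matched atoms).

1

[OX2H][c] is the SMARTS for a phenol: a hydroxyl oxygen attached to an aromatic carbon.
Exactly one fragment in the molecule meets all constraints, giving 1 match.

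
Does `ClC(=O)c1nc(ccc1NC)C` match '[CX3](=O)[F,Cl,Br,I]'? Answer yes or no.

The pattern [CX3](=O)[F,Cl,Br,I] describes a carbonyl carbon bonded to a halogen — an acyl halide.
The molecule carries an acyl chloride (-C(=O)Cl), whose atoms satisfy every constraint of the query, so the pattern matches.

Yes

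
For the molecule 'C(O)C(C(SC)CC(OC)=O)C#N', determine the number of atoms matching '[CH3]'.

2

The query [CH3] means: aliphatic carbon with exactly three hydrogens.
Check the 13 heavy atoms by environment: 2× C (H2) → no; 2× C (H1) → no; 2× C (H0) → no; 1× N (H0) → no; 1× S (H0) → no; 2× C (H3) → match; 1× O (H1) → no; 2× O (H0) → no.
That gives 2 matching atoms.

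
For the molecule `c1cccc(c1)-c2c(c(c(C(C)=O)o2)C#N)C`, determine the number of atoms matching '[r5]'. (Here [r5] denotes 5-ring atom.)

The query [r5] means: r5 matches atoms in a five-membered ring.
Check the 17 heavy atoms by environment: 1× o (aromatic, in 5-ring) → match; 4× c (aromatic, in 5-ring) → match; 4× C (acyclic) → no; 1× N (acyclic) → no; 6× c (aromatic, in 6-ring) → no; 1× O (acyclic) → no.
Summing the matching environments: 1 + 4 = 5 matching atoms.

5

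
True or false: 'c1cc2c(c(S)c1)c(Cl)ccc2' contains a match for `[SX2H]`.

The pattern [SX2H] describes an aliphatic sulfur with two connections, one being H — a thiol.
The molecule carries a thiol (-SH), whose atoms satisfy every constraint of the query, so the pattern matches.

True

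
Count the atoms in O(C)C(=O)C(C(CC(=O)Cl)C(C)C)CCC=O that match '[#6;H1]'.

4

The query [#6;H1] means: any carbon bearing exactly one hydrogen.
Check the 17 heavy atoms by environment: 3× C (H2) → no; 4× C (H1) → match; 3× C (H3) → no; 2× C (H0) → no; 4× O (H0) → no; 1× Cl (H0) → no.
That gives 4 matching atoms.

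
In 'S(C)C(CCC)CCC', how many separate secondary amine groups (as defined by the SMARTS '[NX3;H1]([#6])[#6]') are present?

[NX3;H1]([#6])[#6] is the SMARTS for a secondary amine: a trivalent nitrogen with one H, bonded to two carbons.
No fragment in the molecule satisfies every constraint, giving 0 matches.

0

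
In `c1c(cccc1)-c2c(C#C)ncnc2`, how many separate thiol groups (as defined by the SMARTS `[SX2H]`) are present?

0

[SX2H] is the SMARTS for a thiol: an aliphatic sulfur with two connections, one being H.
No fragment in the molecule satisfies every constraint, giving 0 matches.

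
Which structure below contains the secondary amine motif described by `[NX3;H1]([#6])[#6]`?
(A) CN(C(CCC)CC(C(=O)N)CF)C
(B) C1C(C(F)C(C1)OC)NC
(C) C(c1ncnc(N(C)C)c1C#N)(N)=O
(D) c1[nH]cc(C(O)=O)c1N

[NX3;H1]([#6])[#6] describes a trivalent nitrogen with one H, bonded to two carbons (a secondary amine).
(A) has a primary amide (-C(=O)NH2) but the -C(=O)NH2 nitrogen has H2, not H1.
(B) contains an N-methylamino group (-NHCH3), which satisfies every atom and bond constraint.
(C) has a primary amide (-C(=O)NH2) but the -C(=O)NH2 nitrogen has H2, not H1.
(D) has a primary amino group (-NH2) but the nitrogen has H2 and only one carbon neighbour.
So the answer is (B).

B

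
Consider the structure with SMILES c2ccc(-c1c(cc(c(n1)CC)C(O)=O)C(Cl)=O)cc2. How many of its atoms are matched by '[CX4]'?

2

The query [CX4] means: C with X4: aliphatic carbon with exactly 4 total connections (bonds + H).
Check the 20 heavy atoms by environment: 1× n (aromatic, X2) → no; 11× c (aromatic, X3) → no; 2× C (X3) → no; 2× O (X1) → no; 1× O (X2) → no; 2× C (X4) → match; 1× Cl (X1) → no.
That gives 2 matching atoms.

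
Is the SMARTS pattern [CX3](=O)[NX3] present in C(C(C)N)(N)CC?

The pattern [CX3](=O)[NX3] describes a carbonyl carbon bonded to a trivalent nitrogen — an amide.
The closest candidate here is a primary amino group (-NH2), but the -NH2 is not attached to a carbonyl carbon. No other fragment satisfies the full query, so there is no match.

No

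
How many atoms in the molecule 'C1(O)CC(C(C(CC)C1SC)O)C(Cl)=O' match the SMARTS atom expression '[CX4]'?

Check the 15 heavy atoms by environment: 9× C (X4) → match; 1× S (X2) → no; 2× O (X2) → no; 1× C (X3) → no; 1× O (X1) → no; 1× Cl (X1) → no.
That gives 9 matching atoms.

9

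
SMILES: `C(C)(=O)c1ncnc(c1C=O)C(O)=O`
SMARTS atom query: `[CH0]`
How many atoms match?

2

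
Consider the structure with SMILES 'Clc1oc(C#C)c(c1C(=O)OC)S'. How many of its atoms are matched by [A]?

8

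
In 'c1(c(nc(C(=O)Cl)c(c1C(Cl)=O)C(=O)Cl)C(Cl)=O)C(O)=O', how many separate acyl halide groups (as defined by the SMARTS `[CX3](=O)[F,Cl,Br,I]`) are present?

4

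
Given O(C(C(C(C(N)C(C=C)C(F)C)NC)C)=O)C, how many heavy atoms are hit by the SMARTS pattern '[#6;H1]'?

6

The query [#6;H1] means: any carbon bearing exactly one hydrogen.
Check the 17 heavy atoms by environment: 4× C (H3) → no; 6× C (H1) → match; 1× N (H2) → no; 1× C (H2) → no; 1× C (H0) → no; 2× O (H0) → no; 1× N (H1) → no; 1× F (H0) → no.
That gives 6 matching atoms.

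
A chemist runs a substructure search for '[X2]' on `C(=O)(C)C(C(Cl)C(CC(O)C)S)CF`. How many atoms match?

2

Check the 14 heavy atoms by environment: 8× C (X4) → no; 1× Cl (X1) → no; 1× S (X2) → match; 1× O (X2) → match; 1× F (X1) → no; 1× C (X3) → no; 1× O (X1) → no.
Summing the matching environments: 1 + 1 = 2 matching atoms.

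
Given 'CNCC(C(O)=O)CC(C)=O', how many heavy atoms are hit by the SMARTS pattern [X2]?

The query [X2] means: any atom with exactly two total connections (bonds + H).
Check the 11 heavy atoms by environment: 5× C (X4) → no; 2× C (X3) → no; 2× O (X1) → no; 1× O (X2) → match; 1× N (X3) → no.
That gives 1 matching atom.

1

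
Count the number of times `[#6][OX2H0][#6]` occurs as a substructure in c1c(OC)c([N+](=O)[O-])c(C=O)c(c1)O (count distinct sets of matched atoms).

1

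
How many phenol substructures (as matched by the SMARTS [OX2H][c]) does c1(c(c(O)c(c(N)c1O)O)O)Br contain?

4

[OX2H][c] is the SMARTS for a phenol: a hydroxyl oxygen attached to an aromatic carbon.
The molecule carries 4 separate instances of a hydroxyl group (-OH) meeting every constraint; each maps to a distinct set of atoms, giving 4 matches.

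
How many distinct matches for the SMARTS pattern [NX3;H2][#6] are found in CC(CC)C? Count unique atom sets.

0

[NX3;H2][#6] is the SMARTS for a primary amine: a trivalent nitrogen with two H attached to carbon.
No fragment in the molecule satisfies every constraint, giving 0 matches.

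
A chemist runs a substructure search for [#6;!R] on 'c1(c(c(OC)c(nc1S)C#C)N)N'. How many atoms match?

3

The query [#6;!R] means: carbon not in any ring.
Check the 13 heavy atoms by environment: 1× n (aromatic, in 6-ring) → no; 5× c (aromatic, in 6-ring) → no; 3× C (acyclic) → match; 1× O (acyclic) → no; 2× N (acyclic) → no; 1× S (acyclic) → no.
That gives 3 matching atoms.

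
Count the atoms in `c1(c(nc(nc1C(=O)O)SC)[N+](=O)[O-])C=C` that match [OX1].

The query [OX1] means: aliphatic oxygen with one total connection — typically a carbonyl =O or an oxide.
Check the 16 heavy atoms by environment: 2× n (aromatic, X2) → no; 4× c (aromatic, X3) → no; 3× C (X3) → no; 2× O (X1) → match; 1× O (X2) → no; 1× N (charge +1, X3) → no; 1× O (charge -1, X1) → match; 1× S (X2) → no; 1× C (X4) → no.
Summing the matching environments: 2 + 1 = 3 matching atoms.

3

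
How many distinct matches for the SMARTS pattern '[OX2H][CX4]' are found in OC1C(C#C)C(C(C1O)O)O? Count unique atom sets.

4

[OX2H][CX4] is the SMARTS for an aliphatic alcohol: a hydroxyl oxygen bound to an sp3 (X4) carbon.
The molecule carries 4 separate instances of a hydroxyl group (-OH) meeting every constraint; each maps to a distinct set of atoms, giving 4 matches.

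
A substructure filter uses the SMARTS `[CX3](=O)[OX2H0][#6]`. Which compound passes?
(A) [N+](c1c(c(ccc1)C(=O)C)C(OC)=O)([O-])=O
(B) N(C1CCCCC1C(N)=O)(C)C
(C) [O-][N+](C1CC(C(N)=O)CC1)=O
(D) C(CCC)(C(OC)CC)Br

[CX3](=O)[OX2H0][#6] describes a carbonyl carbon bonded to an oxygen that is itself bonded to carbon (no H on that O) (an ester).
(A) contains a methyl-ester group (-C(=O)OCH3), which satisfies every atom and bond constraint.
(B) has a primary amide (-C(=O)NH2) but the carbonyl is bonded to N, not to an O-C linkage.
(C) has a primary amide (-C(=O)NH2) but the carbonyl is bonded to N, not to an O-C linkage.
(D) has a methoxy ether (-OCH3) but the ether oxygen is not adjacent to a C=O carbon.
So the answer is (A).

A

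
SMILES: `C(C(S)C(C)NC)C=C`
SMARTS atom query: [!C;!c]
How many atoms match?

2

The query [!C;!c] means: neither aliphatic nor aromatic carbon — same as [!#6].
Check the 9 heavy atoms by environment: 7× C → no; 1× S → match; 1× N → match.
Summing the matching environments: 1 + 1 = 2 matching atoms.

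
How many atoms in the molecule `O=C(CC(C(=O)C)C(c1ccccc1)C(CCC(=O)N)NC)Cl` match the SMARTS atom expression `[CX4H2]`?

The query [CX4H2] means: sp3 carbon (X4) with exactly two hydrogens.
Check the 23 heavy atoms by environment: 3× C (H2, X4) → match; 3× C (H1, X4) → no; 1× c (aromatic, H0, X3) → no; 5× c (aromatic, H1, X3) → no; 3× C (H0, X3) → no; 3× O (H0, X1) → no; 2× C (H3, X4) → no; 1× N (H1, X3) → no; 1× N (H2, X3) → no; 1× Cl (H0, X1) → no.
That gives 3 matching atoms.

3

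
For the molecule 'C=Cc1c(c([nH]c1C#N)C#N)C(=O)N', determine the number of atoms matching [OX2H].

0

The query [OX2H] means: aliphatic oxygen with two connections, one of which is H — an -OH oxygen.
Check the 14 heavy atoms by environment: 1× n (aromatic, H1, X3) → no; 4× c (aromatic, H0, X3) → no; 1× C (H0, X3) → no; 1× O (H0, X1) → no; 1× N (H2, X3) → no; 2× C (H0, X2) → no; 2× N (H0, X1) → no; 1× C (H1, X3) → no; 1× C (H2, X3) → no.
No environment satisfies the query, so 0 matching atoms.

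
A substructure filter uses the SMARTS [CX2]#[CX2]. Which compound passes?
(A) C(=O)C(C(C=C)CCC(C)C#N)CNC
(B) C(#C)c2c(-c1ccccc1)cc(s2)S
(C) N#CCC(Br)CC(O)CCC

B

[CX2]#[CX2] describes a carbon-carbon triple bond (an alkyne).
(A) has a nitrile (-C#N) but the triple bond is C#N, not C#C.
(B) contains an ethynyl group (-C#CH), which satisfies every atom and bond constraint.
(C) has a nitrile (-C#N) but the triple bond is C#N, not C#C.
So the answer is (B).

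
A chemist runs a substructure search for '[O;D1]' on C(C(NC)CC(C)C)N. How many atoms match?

0

The query [O;D1] means: aliphatic oxygen bonded to exactly one heavy atom.
Check the 9 heavy atoms by environment: 2× C (D2) → no; 2× C (D3) → no; 3× C (D1) → no; 1× N (D1) → no; 1× N (D2) → no.
No environment satisfies the query, so 0 matching atoms.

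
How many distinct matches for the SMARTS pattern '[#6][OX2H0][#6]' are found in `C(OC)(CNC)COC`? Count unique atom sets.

2

[#6][OX2H0][#6] is the SMARTS for an ether: an aliphatic oxygen bridging two carbons with no H on the oxygen.
The molecule carries 2 separate instances of a methoxy ether (-OCH3) meeting every constraint; each maps to a distinct set of atoms, giving 2 matches.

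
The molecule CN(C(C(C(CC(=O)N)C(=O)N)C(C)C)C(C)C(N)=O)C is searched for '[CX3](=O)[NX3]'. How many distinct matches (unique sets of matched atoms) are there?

3

[CX3](=O)[NX3] is the SMARTS for an amide: a carbonyl carbon bonded to a trivalent nitrogen.
The molecule carries 3 separate instances of a primary amide (-C(=O)NH2) meeting every constraint; each maps to a distinct set of atoms, giving 3 matches.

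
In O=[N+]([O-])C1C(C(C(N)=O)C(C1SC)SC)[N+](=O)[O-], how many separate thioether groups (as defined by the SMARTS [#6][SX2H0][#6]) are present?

[#6][SX2H0][#6] is the SMARTS for a thioether: an aliphatic sulfur bridging two carbons with no H on the sulfur.
The molecule carries 2 separate instances of a methylthio ether (-SCH3) meeting every constraint; each maps to a distinct set of atoms, giving 2 matches.

2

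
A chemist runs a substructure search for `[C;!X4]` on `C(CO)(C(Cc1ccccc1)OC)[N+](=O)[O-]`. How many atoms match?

0

The query [C;!X4] means: aliphatic carbon that does not have four total connections.
Check the 16 heavy atoms by environment: 5× C (X4) → no; 6× c (aromatic, X3) → no; 2× O (X2) → no; 1× N (charge +1, X3) → no; 1× O (charge -1, X1) → no; 1× O (X1) → no.
No environment satisfies the query, so 0 matching atoms.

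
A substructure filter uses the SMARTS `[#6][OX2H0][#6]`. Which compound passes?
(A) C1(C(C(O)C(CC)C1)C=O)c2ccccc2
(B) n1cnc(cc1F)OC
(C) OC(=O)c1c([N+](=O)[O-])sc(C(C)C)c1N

B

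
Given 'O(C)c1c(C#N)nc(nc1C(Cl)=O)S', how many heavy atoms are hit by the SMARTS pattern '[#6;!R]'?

3

The query [#6;!R] means: carbon not in any ring.
Check the 14 heavy atoms by environment: 2× n (aromatic, in 6-ring) → no; 4× c (aromatic, in 6-ring) → no; 1× S (acyclic) → no; 3× C (acyclic) → match; 2× O (acyclic) → no; 1× Cl (acyclic) → no; 1× N (acyclic) → no.
That gives 3 matching atoms.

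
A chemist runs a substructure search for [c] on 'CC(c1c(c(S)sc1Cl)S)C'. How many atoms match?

4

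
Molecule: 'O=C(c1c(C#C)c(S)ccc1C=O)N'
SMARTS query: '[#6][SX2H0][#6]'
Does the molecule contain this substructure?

No

The pattern [#6][SX2H0][#6] describes an aliphatic sulfur bridging two carbons with no H on the sulfur — a thioether.
The closest candidate here is a thiol (-SH), but the sulfur has H1, not H0 bridging two carbons. No other fragment satisfies the full query, so there is no match.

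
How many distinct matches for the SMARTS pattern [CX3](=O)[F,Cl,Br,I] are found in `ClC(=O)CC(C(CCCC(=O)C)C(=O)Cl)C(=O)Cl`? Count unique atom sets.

[CX3](=O)[F,Cl,Br,I] is the SMARTS for an acyl halide: a carbonyl carbon bonded to a halogen.
The molecule carries 3 separate instances of an acyl chloride (-C(=O)Cl) meeting every constraint; each maps to a distinct set of atoms, giving 3 matches.

3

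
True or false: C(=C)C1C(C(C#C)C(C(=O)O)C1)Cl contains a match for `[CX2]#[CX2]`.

True

The pattern [CX2]#[CX2] describes a carbon-carbon triple bond — an alkyne.
The molecule carries an ethynyl group (-C#CH), whose atoms satisfy every constraint of the query, so the pattern matches.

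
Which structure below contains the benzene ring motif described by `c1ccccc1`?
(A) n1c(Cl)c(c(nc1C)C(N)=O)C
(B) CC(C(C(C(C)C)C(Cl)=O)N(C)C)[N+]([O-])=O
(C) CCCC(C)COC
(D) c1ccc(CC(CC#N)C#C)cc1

D

c1ccccc1 describes six aromatic carbons in a ring (a benzene ring).
(A) has a methyl group (-CH3) but no six-membered all-carbon aromatic ring is present.
(B) has a methyl group (-CH3) but no six-membered all-carbon aromatic ring is present.
(C) has a methyl group (-CH3) but no six-membered all-carbon aromatic ring is present.
(D) contains a phenyl ring, which satisfies every atom and bond constraint.
So the answer is (D).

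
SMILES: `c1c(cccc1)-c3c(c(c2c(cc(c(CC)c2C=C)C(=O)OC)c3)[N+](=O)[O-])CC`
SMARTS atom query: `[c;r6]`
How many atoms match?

The query [c;r6] means: aromatic carbon that belongs to a six-membered ring.
Check the 29 heavy atoms by environment: 16× c (aromatic, in 6-ring) → match; 8× C (acyclic) → no; 1× N (charge +1, acyclic) → no; 1× O (charge -1, acyclic) → no; 3× O (acyclic) → no.
That gives 16 matching atoms.

16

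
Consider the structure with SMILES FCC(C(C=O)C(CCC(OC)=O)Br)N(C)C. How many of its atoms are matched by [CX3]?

2

The query [CX3] means: C with X3: aliphatic carbon with exactly 3 total connections.
Check the 17 heavy atoms by environment: 9× C (X4) → no; 2× C (X3) → match; 2× O (X1) → no; 1× O (X2) → no; 1× N (X3) → no; 1× Br (X1) → no; 1× F (X1) → no.
That gives 2 matching atoms.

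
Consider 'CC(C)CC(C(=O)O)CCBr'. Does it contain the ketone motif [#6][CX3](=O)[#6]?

The pattern [#6][CX3](=O)[#6] describes a carbonyl carbon (no H) flanked by two carbons — a ketone.
The closest candidate here is a carboxylic acid group (-C(=O)OH), but one neighbour of the carbonyl carbon is O, not C. No other fragment satisfies the full query, so there is no match.

No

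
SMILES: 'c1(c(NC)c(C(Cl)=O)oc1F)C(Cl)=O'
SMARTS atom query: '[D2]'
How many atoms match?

2

The query [D2] means: atom with exactly two heavy-atom neighbours.
Check the 14 heavy atoms by environment: 1× o (aromatic, D2) → match; 4× c (aromatic, D3) → no; 1× N (D2) → match; 1× C (D1) → no; 2× C (D3) → no; 2× O (D1) → no; 2× Cl (D1) → no; 1× F (D1) → no.
Summing the matching environments: 1 + 1 = 2 matching atoms.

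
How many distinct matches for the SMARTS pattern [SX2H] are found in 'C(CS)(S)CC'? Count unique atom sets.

2

[SX2H] is the SMARTS for a thiol: an aliphatic sulfur with two connections, one being H.
The molecule carries 2 separate instances of a thiol (-SH) meeting every constraint; each maps to a distinct set of atoms, giving 2 matches.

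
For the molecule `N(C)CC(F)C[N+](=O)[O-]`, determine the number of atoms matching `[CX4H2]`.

2

Check the 9 heavy atoms by environment: 2× C (H2, X4) → match; 1× C (H1, X4) → no; 1× N (H1, X3) → no; 1× C (H3, X4) → no; 1× F (H0, X1) → no; 1× N (charge +1, H0, X3) → no; 1× O (charge -1, H0, X1) → no; 1× O (H0, X1) → no.
That gives 2 matching atoms.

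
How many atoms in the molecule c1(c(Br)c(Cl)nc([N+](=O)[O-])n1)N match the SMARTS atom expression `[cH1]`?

The query [cH1] means: aromatic carbon bearing exactly one hydrogen.
Check the 12 heavy atoms by environment: 2× n (aromatic, H0) → no; 4× c (aromatic, H0) → no; 1× Cl (H0) → no; 1× N (charge +1, H0) → no; 1× O (charge -1, H0) → no; 1× O (H0) → no; 1× N (H2) → no; 1× Br (H0) → no.
No environment satisfies the query, so 0 matching atoms.

0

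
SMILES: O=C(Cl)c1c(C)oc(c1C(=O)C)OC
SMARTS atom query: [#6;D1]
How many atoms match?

The query [#6;D1] means: carbon bonded to exactly one heavy atom.
Check the 14 heavy atoms by environment: 1× o (aromatic, D2) → no; 4× c (aromatic, D3) → no; 3× C (D1) → match; 1× O (D2) → no; 2× C (D3) → no; 2× O (D1) → no; 1× Cl (D1) → no.
That gives 3 matching atoms.

3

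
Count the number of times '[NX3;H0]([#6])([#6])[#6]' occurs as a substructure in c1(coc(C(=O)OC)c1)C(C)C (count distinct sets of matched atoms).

0

[NX3;H0]([#6])([#6])[#6] is the SMARTS for a tertiary amine: a trivalent nitrogen with no H, bonded to three carbons.
No fragment in the molecule satisfies every constraint, giving 0 matches.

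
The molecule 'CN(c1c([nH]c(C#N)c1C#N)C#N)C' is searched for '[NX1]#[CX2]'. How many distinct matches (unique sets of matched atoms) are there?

[NX1]#[CX2] is the SMARTS for a nitrile: a nitrogen triple-bonded to a two-connected carbon.
The molecule carries 3 separate instances of a nitrile (-C#N) meeting every constraint; each maps to a distinct set of atoms, giving 3 matches.

3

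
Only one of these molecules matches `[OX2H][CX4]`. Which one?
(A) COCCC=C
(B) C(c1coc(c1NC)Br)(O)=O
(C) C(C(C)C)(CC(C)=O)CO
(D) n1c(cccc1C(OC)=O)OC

[OX2H][CX4] describes a hydroxyl oxygen bound to an sp3 (X4) carbon (an aliphatic alcohol).
(A) has a methoxy ether (-OCH3) but the oxygen has H0 (ether), not H1.
(B) has a carboxylic acid group (-C(=O)OH) but the -OH is on a CX3 carbonyl carbon, not a CX4 carbon.
(C) contains a hydroxyl group (-OH), which satisfies every atom and bond constraint.
(D) has a methoxy ether (-OCH3) but the oxygen has H0 (ether), not H1.
So the answer is (C).

C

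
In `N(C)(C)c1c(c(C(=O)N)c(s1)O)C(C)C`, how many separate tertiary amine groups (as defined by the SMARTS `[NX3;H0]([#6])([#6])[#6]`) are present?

1

[NX3;H0]([#6])([#6])[#6] is the SMARTS for a tertiary amine: a trivalent nitrogen with no H, bonded to three carbons.
Exactly one fragment in the molecule meets all constraints, giving 1 match.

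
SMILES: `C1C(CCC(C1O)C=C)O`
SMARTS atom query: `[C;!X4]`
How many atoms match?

2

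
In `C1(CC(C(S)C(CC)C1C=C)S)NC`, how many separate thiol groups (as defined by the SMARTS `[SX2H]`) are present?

2

[SX2H] is the SMARTS for a thiol: an aliphatic sulfur with two connections, one being H.
The molecule carries 2 separate instances of a thiol (-SH) meeting every constraint; each maps to a distinct set of atoms, giving 2 matches.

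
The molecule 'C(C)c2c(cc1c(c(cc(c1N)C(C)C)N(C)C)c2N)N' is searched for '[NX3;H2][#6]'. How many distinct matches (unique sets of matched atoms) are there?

3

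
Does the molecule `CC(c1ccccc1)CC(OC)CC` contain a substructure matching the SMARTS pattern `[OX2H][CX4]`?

The pattern [OX2H][CX4] describes a hydroxyl oxygen bound to an sp3 (X4) carbon — an aliphatic alcohol.
The closest candidate here is a methoxy ether (-OCH3), but the oxygen has H0 (ether), not H1. No other fragment satisfies the full query, so there is no match.

No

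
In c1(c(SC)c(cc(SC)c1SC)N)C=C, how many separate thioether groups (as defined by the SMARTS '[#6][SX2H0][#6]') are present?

3

[#6][SX2H0][#6] is the SMARTS for a thioether: an aliphatic sulfur bridging two carbons with no H on the sulfur.
The molecule carries 3 separate instances of a methylthio ether (-SCH3) meeting every constraint; each maps to a distinct set of atoms, giving 3 matches.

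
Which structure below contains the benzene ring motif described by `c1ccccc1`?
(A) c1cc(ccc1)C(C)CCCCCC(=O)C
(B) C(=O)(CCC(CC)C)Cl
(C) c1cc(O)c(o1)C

c1ccccc1 describes six aromatic carbons in a ring (a benzene ring).
(A) contains a phenyl ring, which satisfies every atom and bond constraint.
(B) has a methyl group (-CH3) but no six-membered all-carbon aromatic ring is present.
(C) has a methyl group (-CH3) but no six-membered all-carbon aromatic ring is present.
So the answer is (A).

A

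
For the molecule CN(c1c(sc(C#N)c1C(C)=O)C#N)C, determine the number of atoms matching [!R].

Check the 15 heavy atoms by environment: 1× s (aromatic, in 5-ring) → no; 4× c (aromatic, in 5-ring) → no; 6× C (acyclic) → match; 3× N (acyclic) → match; 1× O (acyclic) → match.
Summing the matching environments: 6 + 3 + 1 = 10 matching atoms.

10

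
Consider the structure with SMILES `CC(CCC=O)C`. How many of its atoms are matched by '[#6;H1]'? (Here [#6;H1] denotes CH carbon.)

2

The query [#6;H1] means: any carbon bearing exactly one hydrogen.
Check the 7 heavy atoms by environment: 2× C (H2) → no; 2× C (H1) → match; 2× C (H3) → no; 1× O (H0) → no.
That gives 2 matching atoms.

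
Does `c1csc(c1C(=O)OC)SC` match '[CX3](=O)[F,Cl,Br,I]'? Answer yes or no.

The pattern [CX3](=O)[F,Cl,Br,I] describes a carbonyl carbon bonded to a halogen — an acyl halide.
The closest candidate here is a methyl-ester group (-C(=O)OCH3), but the carbonyl is bonded to -O-C, not to a halogen. No other fragment satisfies the full query, so there is no match.

No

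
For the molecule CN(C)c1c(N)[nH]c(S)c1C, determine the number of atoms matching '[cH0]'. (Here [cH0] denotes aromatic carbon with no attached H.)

Check the 11 heavy atoms by environment: 1× n (aromatic, H1) → no; 4× c (aromatic, H0) → match; 1× N (H0) → no; 3× C (H3) → no; 1× N (H2) → no; 1× S (H1) → no.
That gives 4 matching atoms.

4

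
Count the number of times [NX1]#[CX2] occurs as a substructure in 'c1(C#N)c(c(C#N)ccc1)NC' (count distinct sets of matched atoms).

2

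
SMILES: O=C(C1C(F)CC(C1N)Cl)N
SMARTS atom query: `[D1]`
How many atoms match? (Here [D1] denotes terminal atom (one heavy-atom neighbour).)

5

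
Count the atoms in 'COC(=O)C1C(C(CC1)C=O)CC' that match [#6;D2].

Check the 13 heavy atoms by environment: 4× C (D2) → match; 4× C (D3) → no; 2× O (D1) → no; 2× C (D1) → no; 1× O (D2) → no.
That gives 4 matching atoms.

4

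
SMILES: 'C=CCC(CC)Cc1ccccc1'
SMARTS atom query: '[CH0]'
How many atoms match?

Check the 13 heavy atoms by environment: 4× C (H2) → no; 2× C (H1) → no; 1× C (H3) → no; 1× c (aromatic, H0) → no; 5× c (aromatic, H1) → no.
No environment satisfies the query, so 0 matching atoms.

0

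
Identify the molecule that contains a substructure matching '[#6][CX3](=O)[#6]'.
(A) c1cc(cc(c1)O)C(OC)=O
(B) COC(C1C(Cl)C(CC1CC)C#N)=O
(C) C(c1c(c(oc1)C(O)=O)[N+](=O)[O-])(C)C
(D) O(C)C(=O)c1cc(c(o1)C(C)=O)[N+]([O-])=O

D

[#6][CX3](=O)[#6] describes a carbonyl carbon (no H) flanked by two carbons (a ketone).
(A) has a methyl-ester group (-C(=O)OCH3) but one neighbour of the carbonyl carbon is O, not C.
(B) has a methyl-ester group (-C(=O)OCH3) but one neighbour of the carbonyl carbon is O, not C.
(C) has a carboxylic acid group (-C(=O)OH) but one neighbour of the carbonyl carbon is O, not C.
(D) contains an acetyl/ketone group (-C(=O)CH3), which satisfies every atom and bond constraint.
So the answer is (D).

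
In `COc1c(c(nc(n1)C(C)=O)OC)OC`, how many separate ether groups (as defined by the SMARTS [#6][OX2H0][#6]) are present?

3

[#6][OX2H0][#6] is the SMARTS for an ether: an aliphatic oxygen bridging two carbons with no H on the oxygen.
The molecule carries 3 separate instances of a methoxy ether (-OCH3) meeting every constraint; each maps to a distinct set of atoms, giving 3 matches.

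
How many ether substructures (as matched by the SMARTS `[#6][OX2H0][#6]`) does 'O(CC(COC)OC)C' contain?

[#6][OX2H0][#6] is the SMARTS for an ether: an aliphatic oxygen bridging two carbons with no H on the oxygen.
The molecule carries 3 separate instances of a methoxy ether (-OCH3) meeting every constraint; each maps to a distinct set of atoms, giving 3 matches.

3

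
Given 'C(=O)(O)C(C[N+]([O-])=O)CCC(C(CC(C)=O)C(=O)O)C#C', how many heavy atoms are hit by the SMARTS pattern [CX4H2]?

The query [CX4H2] means: sp3 carbon (X4) with exactly two hydrogens.
Check the 21 heavy atoms by environment: 4× C (H2, X4) → match; 3× C (H1, X4) → no; 3× C (H0, X3) → no; 4× O (H0, X1) → no; 1× C (H3, X4) → no; 2× O (H1, X2) → no; 1× N (charge +1, H0, X3) → no; 1× O (charge -1, H0, X1) → no; 1× C (H0, X2) → no; 1× C (H1, X2) → no.
That gives 4 matching atoms.

4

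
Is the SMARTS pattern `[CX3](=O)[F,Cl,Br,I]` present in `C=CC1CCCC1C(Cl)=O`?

Yes

The pattern [CX3](=O)[F,Cl,Br,I] describes a carbonyl carbon bonded to a halogen — an acyl halide.
The molecule carries an acyl chloride (-C(=O)Cl), whose atoms satisfy every constraint of the query, so the pattern matches.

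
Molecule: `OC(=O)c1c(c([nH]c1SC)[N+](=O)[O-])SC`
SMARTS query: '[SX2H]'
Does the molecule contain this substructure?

No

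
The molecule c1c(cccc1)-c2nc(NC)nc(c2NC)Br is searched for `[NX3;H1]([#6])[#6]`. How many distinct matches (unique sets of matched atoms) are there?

2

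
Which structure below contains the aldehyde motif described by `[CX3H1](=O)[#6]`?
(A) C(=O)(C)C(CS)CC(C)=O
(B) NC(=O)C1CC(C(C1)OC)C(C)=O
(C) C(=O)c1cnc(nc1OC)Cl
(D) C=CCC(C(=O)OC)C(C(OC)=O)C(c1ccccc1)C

C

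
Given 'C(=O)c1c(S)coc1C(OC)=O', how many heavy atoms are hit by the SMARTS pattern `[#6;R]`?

4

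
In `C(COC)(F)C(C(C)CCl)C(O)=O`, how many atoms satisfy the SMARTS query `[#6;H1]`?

The query [#6;H1] means: any carbon bearing exactly one hydrogen.
Check the 13 heavy atoms by environment: 2× C (H2) → no; 3× C (H1) → match; 1× C (H0) → no; 2× O (H0) → no; 1× O (H1) → no; 2× C (H3) → no; 1× F (H0) → no; 1× Cl (H0) → no.
That gives 3 matching atoms.

3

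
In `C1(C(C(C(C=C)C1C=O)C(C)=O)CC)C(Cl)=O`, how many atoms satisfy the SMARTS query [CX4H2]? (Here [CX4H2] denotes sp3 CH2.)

1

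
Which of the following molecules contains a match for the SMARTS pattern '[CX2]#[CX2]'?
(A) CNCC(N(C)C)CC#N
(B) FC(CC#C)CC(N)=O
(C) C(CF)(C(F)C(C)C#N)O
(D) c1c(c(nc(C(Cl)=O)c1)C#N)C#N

[CX2]#[CX2] describes a carbon-carbon triple bond (an alkyne).
(A) has a nitrile (-C#N) but the triple bond is C#N, not C#C.
(B) contains an ethynyl group (-C#CH), which satisfies every atom and bond constraint.
(C) has a nitrile (-C#N) but the triple bond is C#N, not C#C.
(D) has a nitrile (-C#N) but the triple bond is C#N, not C#C.
So the answer is (B).

B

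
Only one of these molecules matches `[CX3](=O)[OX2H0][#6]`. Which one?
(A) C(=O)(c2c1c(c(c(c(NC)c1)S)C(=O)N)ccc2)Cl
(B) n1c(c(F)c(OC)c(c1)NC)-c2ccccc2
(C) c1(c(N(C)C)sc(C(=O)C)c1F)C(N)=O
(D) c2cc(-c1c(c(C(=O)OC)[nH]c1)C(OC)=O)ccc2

[CX3](=O)[OX2H0][#6] describes a carbonyl carbon bonded to an oxygen that is itself bonded to carbon (no H on that O) (an ester).
(A) has a primary amide (-C(=O)NH2) but the carbonyl is bonded to N, not to an O-C linkage.
(B) has a methoxy ether (-OCH3) but the ether oxygen is not adjacent to a C=O carbon.
(C) has a primary amide (-C(=O)NH2) but the carbonyl is bonded to N, not to an O-C linkage.
(D) contains a methyl-ester group (-C(=O)OCH3), which satisfies every atom and bond constraint.
So the answer is (D).

D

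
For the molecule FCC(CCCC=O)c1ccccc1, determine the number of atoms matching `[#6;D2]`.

10

The query [#6;D2] means: any carbon bonded to exactly two heavy atoms.
Check the 14 heavy atoms by environment: 5× C (D2) → match; 1× C (D3) → no; 1× c (aromatic, D3) → no; 5× c (aromatic, D2) → match; 1× O (D1) → no; 1× F (D1) → no.
Summing the matching environments: 5 + 5 = 10 matching atoms.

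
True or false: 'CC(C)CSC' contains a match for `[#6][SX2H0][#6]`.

True

The pattern [#6][SX2H0][#6] describes an aliphatic sulfur bridging two carbons with no H on the sulfur — a thioether.
The molecule carries a methylthio ether (-SCH3), whose atoms satisfy every constraint of the query, so the pattern matches.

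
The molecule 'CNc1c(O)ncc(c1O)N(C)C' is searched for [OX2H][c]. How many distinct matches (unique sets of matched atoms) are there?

2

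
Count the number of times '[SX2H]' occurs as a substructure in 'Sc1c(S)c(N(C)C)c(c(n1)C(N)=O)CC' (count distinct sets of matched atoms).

2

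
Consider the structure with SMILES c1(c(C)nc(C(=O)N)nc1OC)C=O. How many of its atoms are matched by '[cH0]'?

4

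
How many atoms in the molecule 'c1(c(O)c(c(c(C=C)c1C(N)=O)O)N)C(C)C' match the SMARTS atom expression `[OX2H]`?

2

The query [OX2H] means: aliphatic oxygen with two connections, one of which is H — an -OH oxygen.
Check the 17 heavy atoms by environment: 6× c (aromatic, H0, X3) → no; 1× C (H1, X4) → no; 2× C (H3, X4) → no; 2× O (H1, X2) → match; 2× N (H2, X3) → no; 1× C (H1, X3) → no; 1× C (H2, X3) → no; 1× C (H0, X3) → no; 1× O (H0, X1) → no.
That gives 2 matching atoms.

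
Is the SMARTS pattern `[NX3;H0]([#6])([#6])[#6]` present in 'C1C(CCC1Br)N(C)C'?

Yes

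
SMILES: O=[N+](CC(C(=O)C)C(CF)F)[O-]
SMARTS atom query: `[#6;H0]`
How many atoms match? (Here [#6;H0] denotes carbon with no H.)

1

The query [#6;H0] means: any carbon with no attached hydrogen.
Check the 12 heavy atoms by environment: 2× C (H2) → no; 2× C (H1) → no; 2× F (H0) → no; 1× C (H0) → match; 2× O (H0) → no; 1× C (H3) → no; 1× N (charge +1, H0) → no; 1× O (charge -1, H0) → no.
That gives 1 matching atom.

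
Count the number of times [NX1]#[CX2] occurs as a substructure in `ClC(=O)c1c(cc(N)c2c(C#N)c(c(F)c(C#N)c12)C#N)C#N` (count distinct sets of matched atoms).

4

[NX1]#[CX2] is the SMARTS for a nitrile: a nitrogen triple-bonded to a two-connected carbon.
The molecule carries 4 separate instances of a nitrile (-C#N) meeting every constraint; each maps to a distinct set of atoms, giving 4 matches.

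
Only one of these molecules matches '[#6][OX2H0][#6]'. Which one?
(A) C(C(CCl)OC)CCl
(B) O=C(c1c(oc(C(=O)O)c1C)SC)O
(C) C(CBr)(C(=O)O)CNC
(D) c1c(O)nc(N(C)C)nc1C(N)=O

[#6][OX2H0][#6] describes an aliphatic oxygen bridging two carbons with no H on the oxygen (an ether).
(A) contains a methoxy ether (-OCH3), which satisfies every atom and bond constraint.
(B) has a carboxylic acid group (-C(=O)OH) but the -OH oxygen has H1; the =O is OX1, not OX2.
(C) has a carboxylic acid group (-C(=O)OH) but the -OH oxygen has H1; the =O is OX1, not OX2.
(D) has a hydroxyl group (-OH) but the oxygen has H1, not H0 bridging two carbons.
So the answer is (A).

A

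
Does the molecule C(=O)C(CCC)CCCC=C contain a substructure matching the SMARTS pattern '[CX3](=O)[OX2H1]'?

No

The pattern [CX3](=O)[OX2H1] describes an sp2 carbon double-bonded to O and single-bonded to an -OH oxygen — a carboxylic acid.
The closest candidate here is an aldehyde (-CHO), but there is no singly-bonded oxygen on the carbonyl carbon. No other fragment satisfies the full query, so there is no match.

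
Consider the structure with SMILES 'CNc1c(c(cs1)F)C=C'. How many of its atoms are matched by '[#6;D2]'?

2

The query [#6;D2] means: any carbon bonded to exactly two heavy atoms.
Check the 10 heavy atoms by environment: 1× s (aromatic, D2) → no; 1× c (aromatic, D2) → match; 3× c (aromatic, D3) → no; 1× C (D2) → match; 2× C (D1) → no; 1× N (D2) → no; 1× F (D1) → no.
Summing the matching environments: 1 + 1 = 2 matching atoms.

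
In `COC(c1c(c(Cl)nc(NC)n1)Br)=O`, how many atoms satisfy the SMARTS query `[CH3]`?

The query [CH3] means: aliphatic carbon with exactly three hydrogens.
Check the 14 heavy atoms by environment: 2× n (aromatic, H0) → no; 4× c (aromatic, H0) → no; 1× Cl (H0) → no; 1× C (H0) → no; 2× O (H0) → no; 2× C (H3) → match; 1× Br (H0) → no; 1× N (H1) → no.
That gives 2 matching atoms.

2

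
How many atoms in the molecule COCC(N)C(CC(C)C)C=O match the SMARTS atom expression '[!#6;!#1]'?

The query [!#6;!#1] means: not carbon and not hydrogen — any heteroatom.
Check the 12 heavy atoms by environment: 9× C → no; 1× N → match; 2× O → match.
Summing the matching environments: 1 + 2 = 3 matching atoms.

3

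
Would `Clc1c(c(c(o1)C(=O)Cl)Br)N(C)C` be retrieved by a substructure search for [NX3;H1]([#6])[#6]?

No

The pattern [NX3;H1]([#6])[#6] describes a trivalent nitrogen with one H, bonded to two carbons — a secondary amine.
The closest candidate here is a dimethylamino group (-N(CH3)2), but the nitrogen has H0, not H1. No other fragment satisfies the full query, so there is no match.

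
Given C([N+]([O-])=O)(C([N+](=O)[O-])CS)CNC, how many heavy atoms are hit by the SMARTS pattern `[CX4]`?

5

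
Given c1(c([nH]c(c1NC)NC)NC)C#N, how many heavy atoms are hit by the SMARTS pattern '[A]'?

8

The query [A] means: A matches any aliphatic (non-aromatic) heavy atom.
Check the 13 heavy atoms by environment: 1× n (aromatic) → no; 4× c (aromatic) → no; 4× N → match; 4× C → match.
Summing the matching environments: 4 + 4 = 8 matching atoms.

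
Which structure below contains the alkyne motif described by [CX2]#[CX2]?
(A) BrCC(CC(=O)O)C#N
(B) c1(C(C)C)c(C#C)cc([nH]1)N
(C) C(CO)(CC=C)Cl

B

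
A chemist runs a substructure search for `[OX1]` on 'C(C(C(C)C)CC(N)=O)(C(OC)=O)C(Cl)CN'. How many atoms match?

2

Check the 17 heavy atoms by environment: 9× C (X4) → no; 1× Cl (X1) → no; 2× C (X3) → no; 2× O (X1) → match; 2× N (X3) → no; 1× O (X2) → no.
That gives 2 matching atoms.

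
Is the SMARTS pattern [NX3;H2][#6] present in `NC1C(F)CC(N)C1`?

Yes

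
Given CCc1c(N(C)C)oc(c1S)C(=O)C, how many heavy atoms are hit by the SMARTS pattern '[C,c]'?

10

The query [C,c] means: comma = OR; matches aliphatic or aromatic carbon — same as #6.
Check the 14 heavy atoms by environment: 1× o (aromatic) → no; 4× c (aromatic) → match; 1× S → no; 1× N → no; 6× C → match; 1× O → no.
Summing the matching environments: 4 + 6 = 10 matching atoms.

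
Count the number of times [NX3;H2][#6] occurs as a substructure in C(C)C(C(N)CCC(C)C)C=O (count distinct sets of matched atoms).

1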